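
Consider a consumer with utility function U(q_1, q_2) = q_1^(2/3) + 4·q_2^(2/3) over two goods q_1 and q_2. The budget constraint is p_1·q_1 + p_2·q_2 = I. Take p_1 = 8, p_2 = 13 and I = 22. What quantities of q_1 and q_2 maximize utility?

q_1* = 0.109, q_2* = 1.6253

MRS = MU_q_1/MU_q_2 = (1/4)·(q_2/q_1)^(1/3). Set equal to p_1/p_2.
Solve for the ratio: q_2/q_1 = [4·p_1/p_2]^(3).
Substitute q_2 = (q_2/q_1)·q_1 into the budget: q_1* = I/(p_1 + p_2·(q_2/q_1)).
Numerically q_2/q_1 = 14.914884, so q_1* = 22/(8 + 13·14.914884) = 0.109 and q_2* = 14.914884·0.109 = 1.6253.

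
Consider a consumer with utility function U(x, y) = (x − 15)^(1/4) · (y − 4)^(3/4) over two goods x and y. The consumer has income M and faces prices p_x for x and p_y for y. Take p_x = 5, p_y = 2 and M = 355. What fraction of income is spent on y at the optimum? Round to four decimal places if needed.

MRS = (1/3)·(y−4)/(x−15). Tangency with p_x/p_y gives y−4 = 3·(p_x/p_y)·(x−15).
After buying the subsistence bundle (15, 4), a share 0.25 of the remaining income goes to x: x* = 15 + 0.25·(M − 15p_x − 4p_y)/p_x.
Discretionary income = 355 − 15·5 − 4·2 = 272; x* = 15 + 0.25·272/5 = 28.6; y* = 4 + 0.75·272/2 = 106.
Expenditure on y: 2·106 = 212; share = 0.5972.

share on y = 0.5972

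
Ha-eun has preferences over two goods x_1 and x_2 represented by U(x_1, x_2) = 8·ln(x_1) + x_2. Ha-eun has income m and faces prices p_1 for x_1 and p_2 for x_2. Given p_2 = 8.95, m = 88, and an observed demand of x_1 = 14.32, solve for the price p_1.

p_1 = 5

Set MRS = p_1/p_2: (8/x_1)/1 = p_1/p_2.
So x_1*(p_1,p_2) = 8·p_2/p_1, independent of income; and x_2* = (m − 8·p_2)/p_2.
Set x_1* = 14.32 in the demand function and solve for p_1: p_1 = 5.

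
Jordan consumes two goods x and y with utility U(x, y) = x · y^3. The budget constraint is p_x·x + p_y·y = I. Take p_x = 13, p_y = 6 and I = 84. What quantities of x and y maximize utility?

x* = 1.6154, y* = 10.5

At p_x=13, p_y=6, I=84: x* = 0.25·84/13 = 1.6154, y* = 10.5.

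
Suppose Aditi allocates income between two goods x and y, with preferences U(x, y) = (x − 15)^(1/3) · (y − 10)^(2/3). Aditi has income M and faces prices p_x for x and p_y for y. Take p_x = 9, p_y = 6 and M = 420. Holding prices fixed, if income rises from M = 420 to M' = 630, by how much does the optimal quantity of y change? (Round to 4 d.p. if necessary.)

Δy* = 23.3333

This is Cobb-Douglas in (x−15, y−10): tangency gives 1/3·p_y·(y−10) = 2/3·p_x·(x−15).
After buying the subsistence bundle (15, 10), a share 1/3 of the remaining income goes to x: x* = 15 + 1/3·(M − 15p_x − 10p_y)/p_x.
Discretionary income = 420 − 15·9 − 10·6 = 225; y* = 10 + 2/3·225/6 = 35.
At M' = 630: y* = 58.3333. Change: 58.3333 − 35 = 23.3333.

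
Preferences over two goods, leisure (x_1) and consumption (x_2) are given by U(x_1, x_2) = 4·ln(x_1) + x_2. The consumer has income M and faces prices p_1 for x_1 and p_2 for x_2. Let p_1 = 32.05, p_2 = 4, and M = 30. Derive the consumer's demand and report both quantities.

So x_1*(p_1,p_2) = 4·p_2/p_1, independent of income; and x_2* = (M − 4·p_2)/p_2.
At the given prices: x_1* = 4·4/32.05 = 0.4992, and x_2* = 3.5.

x_1* = 0.4992, x_2* = 3.5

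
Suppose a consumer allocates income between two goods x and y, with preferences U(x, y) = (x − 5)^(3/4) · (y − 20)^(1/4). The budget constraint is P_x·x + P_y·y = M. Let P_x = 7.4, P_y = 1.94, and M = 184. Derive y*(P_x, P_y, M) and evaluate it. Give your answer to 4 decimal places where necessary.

MRS = 3·(y−20)/(x−5). Tangency with P_x/P_y gives y−20 = (1/3)·(P_x/P_y)·(x−5).
Substituting into the budget: x* = 5 + 0.75·(M − 5·P_x − 20·P_y)/P_x, and y* = 20 + 0.25·(…)/P_y.
Discretionary income = 184 − 5·7.4 − 20·1.94 = 108.2; y* = 20 + 0.25·108.2/1.94 = 33.9433.

y* = 33.9433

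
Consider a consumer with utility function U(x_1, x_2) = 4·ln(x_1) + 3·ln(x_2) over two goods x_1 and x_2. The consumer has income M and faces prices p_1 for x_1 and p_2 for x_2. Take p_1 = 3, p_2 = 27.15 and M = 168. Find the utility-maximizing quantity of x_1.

MU_x_1/MU_x_2 = (4·x_2)/(3·x_1); tangency sets this equal to p_1/p_2.
Rearranging, p_2·x_2 = (3/4)·p_1·x_1. Substituting into the budget gives p_1·x_1·(1 + (3/4)) = M.
Demand: x_1*(p_1,p_2,M) = 4/7·M/p_1 and x_2* = 3/7·M/p_2.
At p_1=3, p_2=27.15, M=168: x_1* = 4/7·168/3 = 32.

x_1* = 32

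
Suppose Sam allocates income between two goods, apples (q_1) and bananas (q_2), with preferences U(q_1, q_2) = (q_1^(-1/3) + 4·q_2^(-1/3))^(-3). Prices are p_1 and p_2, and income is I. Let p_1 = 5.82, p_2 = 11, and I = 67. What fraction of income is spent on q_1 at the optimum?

With the ratio pinned down, the budget gives q_1* = I/(p_1 + p_2·(q_2/q_1)) and q_2* = (q_2/q_1)·q_1*.
Numerically q_2/q_1 = 1.754659, so q_1* = 67/(5.82 + 11·1.754659) = 2.6671 and q_2* = 1.754659·2.6671 = 4.6798.
Expenditure on q_1: 5.82·2.6671 = 15.5223; share = 0.2317.

share on q_1 = 0.2317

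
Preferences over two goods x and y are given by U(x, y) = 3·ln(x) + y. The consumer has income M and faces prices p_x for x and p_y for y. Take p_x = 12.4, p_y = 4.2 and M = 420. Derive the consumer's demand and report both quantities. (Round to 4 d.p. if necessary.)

MU_x = 3/x, MU_y = 1. Tangency: 3/x = p_x/p_y.
So x*(p_x,p_y) = 3·p_y/p_x, independent of income; and y* = (M − 3·p_y)/p_y.
At the given prices: x* = 3·4.2/12.4 = 1.0161, and y* = 97.

x* = 1.0161, y* = 97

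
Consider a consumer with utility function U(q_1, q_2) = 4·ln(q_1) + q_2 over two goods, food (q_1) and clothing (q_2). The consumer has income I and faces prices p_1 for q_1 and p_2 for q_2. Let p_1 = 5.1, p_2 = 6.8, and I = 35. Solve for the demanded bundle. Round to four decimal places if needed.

MU_q_1 = 4/q_1, MU_q_2 = 1. Tangency: 4/q_1 = p_1/p_2.
So q_1*(p_1,p_2) = 4·p_2/p_1, independent of income; and q_2* = (I − 4·p_2)/p_2.
At the given prices: q_1* = 4·6.8/5.1 = 5.3333, and q_2* = 1.1471.

q_1* = 5.3333, q_2* = 1.1471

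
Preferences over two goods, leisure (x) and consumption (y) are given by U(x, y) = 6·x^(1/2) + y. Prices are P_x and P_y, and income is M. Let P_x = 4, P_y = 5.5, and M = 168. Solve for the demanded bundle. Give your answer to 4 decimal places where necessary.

x* = 17.0156, y* = 18.1705

MU_x = 3/√x, MU_y = 1. Tangency: 3/√x = P_x/P_y.
Thus x* = (3·P_y/P_x)² — independent of M — with the rest of income spent on y.
Plugging in: x* = (3·5.5/4)² = 17.0156, y* = 18.1705.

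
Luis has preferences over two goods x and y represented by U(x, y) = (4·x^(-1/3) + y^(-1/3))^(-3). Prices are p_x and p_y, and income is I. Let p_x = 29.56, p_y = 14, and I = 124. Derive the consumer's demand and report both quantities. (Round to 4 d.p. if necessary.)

Numerically y/x = 0.61928, so x* = 124/(29.56 + 14·0.61928) = 3.2435 and y* = 0.61928·3.2435 = 2.0087.

x* = 3.2435, y* = 2.0087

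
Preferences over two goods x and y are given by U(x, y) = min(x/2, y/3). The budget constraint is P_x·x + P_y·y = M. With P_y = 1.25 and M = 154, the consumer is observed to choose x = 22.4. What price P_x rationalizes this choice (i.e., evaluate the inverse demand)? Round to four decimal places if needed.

Leontief preferences: the optimum is at the kink where x/2 = y/3, i.e. y = (3/2)·x.
Budget: P_x·x + P_y·(3/2)·x = M, so (2·P_x + 3·P_y)·x = 2·M.
Demand: x*(P_x,P_y,M) = 2·M/(2·P_x + 3·P_y), y* = 3·M/(2·P_x + 3·P_y).
Set x* = 22.4 in the demand function and solve for P_x: P_x = 5.

P_x = 5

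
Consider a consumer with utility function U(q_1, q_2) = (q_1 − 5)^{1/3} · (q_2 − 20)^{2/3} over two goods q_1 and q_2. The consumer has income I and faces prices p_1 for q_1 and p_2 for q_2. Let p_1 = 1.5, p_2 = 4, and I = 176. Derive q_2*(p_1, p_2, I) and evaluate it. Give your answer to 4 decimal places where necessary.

q_2* = 34.75

Let q_1' = q_1−5, q_2' = q_2−20. MRS = (1/2)·q_2'/q_1' = p_1/p_2.
After buying the subsistence bundle (5, 20), a share 1/3 of the remaining income goes to q_1: q_1* = 5 + 1/3·(I − 5p_1 − 20p_2)/p_1.
Discretionary income = 176 − 5·1.5 − 20·4 = 88.5; q_2* = 20 + 2/3·88.5/4 = 34.75.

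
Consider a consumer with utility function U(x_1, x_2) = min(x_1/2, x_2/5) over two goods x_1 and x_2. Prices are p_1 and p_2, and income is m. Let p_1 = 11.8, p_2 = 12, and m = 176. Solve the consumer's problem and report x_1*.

With perfect complements, no substitution: consume in ratio x_1:x_2 = 2:5.
Budget: p_1·x_1 + p_2·(5/2)·x_1 = m, so (2·p_1 + 5·p_2)·x_1 = 2·m.
Demand: x_1*(p_1,p_2,m) = 2·m/(2·p_1 + 5·p_2), x_2* = 5·m/(2·p_1 + 5·p_2).
Here 2·11.8 + 5·12 = 83.6, giving x_1* = 4.2105.

x_1* = 4.2105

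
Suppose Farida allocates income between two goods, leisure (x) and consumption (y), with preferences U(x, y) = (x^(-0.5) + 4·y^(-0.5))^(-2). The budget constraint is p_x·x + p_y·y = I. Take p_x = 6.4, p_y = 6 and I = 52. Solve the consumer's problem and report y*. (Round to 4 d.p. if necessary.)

Numerically y/x = 2.630626, so x* = 52/(6.4 + 6·2.630626) = 2.3441 and y* = 2.630626·2.3441 = 6.1663.

y* = 6.1663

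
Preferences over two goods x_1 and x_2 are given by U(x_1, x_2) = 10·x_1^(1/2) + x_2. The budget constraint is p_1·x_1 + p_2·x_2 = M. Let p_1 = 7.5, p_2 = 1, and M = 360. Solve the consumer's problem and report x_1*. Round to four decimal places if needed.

Utility is quasi-linear in x_2; the FOC for x_1 is 5/√x_1 = p_1/p_2.
Solve: √x_1 = 5·p_2/p_1, so x_1*(p_1,p_2) = (5·p_2/p_1)², and x_2* = (M − p_1·x_1*)/p_2.
Plugging in: x_1* = (5·1/7.5)² = 0.4444.

x_1* = 0.4444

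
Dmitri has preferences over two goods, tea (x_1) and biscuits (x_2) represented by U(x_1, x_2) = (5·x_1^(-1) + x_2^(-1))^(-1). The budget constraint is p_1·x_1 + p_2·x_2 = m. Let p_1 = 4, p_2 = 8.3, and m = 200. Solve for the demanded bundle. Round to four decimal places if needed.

MU_x_1 ∝ 5·x_1^(-2), MU_x_2 ∝ x_2^(-2), so MRS = 5·(x_2/x_1)^(2) = p_1/p_2.
Solve for the ratio: x_2/x_1 = [(1/5)·p_1/p_2]^(0.5).
Substitute x_2 = (x_2/x_1)·x_1 into the budget: x_1* = m/(p_1 + p_2·(x_2/x_1)).
Numerically x_2/x_1 = 0.31046, so x_1* = 200/(4 + 8.3·0.31046) = 30.4098 and x_2* = 0.31046·30.4098 = 9.441.

x_1* = 30.4098, x_2* = 9.441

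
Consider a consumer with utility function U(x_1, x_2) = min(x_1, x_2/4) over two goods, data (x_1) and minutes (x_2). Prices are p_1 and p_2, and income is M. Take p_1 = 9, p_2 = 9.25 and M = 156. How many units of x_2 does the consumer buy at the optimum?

x_2* = 13.5652

Leontief preferences: the optimum is at the kink where x_1/1 = x_2/4, i.e. x_2 = 4·x_1.
Budget: p_1·x_1 + p_2·4·x_1 = M, so (p_1 + 4·p_2)·x_1 = M.
Demand: x_1*(p_1,p_2,M) = M/(p_1 + 4·p_2), x_2* = 4·M/(p_1 + 4·p_2).
Here 9 + 4·9.25 = 46, giving x_2* = 13.5652.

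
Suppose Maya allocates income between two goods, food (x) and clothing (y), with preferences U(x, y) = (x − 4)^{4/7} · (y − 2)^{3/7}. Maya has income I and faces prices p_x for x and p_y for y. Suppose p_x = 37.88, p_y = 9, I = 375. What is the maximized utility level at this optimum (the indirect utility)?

Discretionary income = 375 − 4·37.88 − 2·9 = 205.48; x* = 4 + 4/7·205.48/37.88 = 7.0997; y* = 2 + 3/7·205.48/9 = 11.7848.
Utility at the optimum: U(7.0997, 11.7848) = 5.0731.

V = 5.0731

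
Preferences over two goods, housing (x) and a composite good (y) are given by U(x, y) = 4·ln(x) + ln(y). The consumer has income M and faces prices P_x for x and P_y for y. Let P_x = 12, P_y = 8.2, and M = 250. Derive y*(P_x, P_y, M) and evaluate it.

y* = 6.0976

Tangency: MRS = 4·y/x = P_x/P_y.
So 4·P_y·y = P_x·x; combined with the budget, a share 0.8 of income goes to x.
Demand: x*(P_x,P_y,M) = 0.8·M/P_x and y* = 0.2·M/P_y.
At P_x=12, P_y=8.2, M=250: y* = 0.2·250/8.2 = 6.0976.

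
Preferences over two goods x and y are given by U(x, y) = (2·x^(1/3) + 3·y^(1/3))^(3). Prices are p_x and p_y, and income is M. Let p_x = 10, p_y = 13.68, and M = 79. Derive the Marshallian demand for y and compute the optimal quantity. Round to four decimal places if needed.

y* = 3.5284

From the CES first-order condition, (2/3)·(y/x)^(2/3) = p_x/p_y.
Hence y/x = ((3/2)·p_x/p_y)^(1/(2/3)), i.e. raised to the 1.5 power.
With the ratio pinned down, the budget gives x* = M/(p_x + p_y·(y/x)) and y* = (y/x)·x*.
Numerically y/x = 1.148174, so x* = 79/(10 + 13.68·1.148174) = 3.0731 and y* = 1.148174·3.0731 = 3.5284.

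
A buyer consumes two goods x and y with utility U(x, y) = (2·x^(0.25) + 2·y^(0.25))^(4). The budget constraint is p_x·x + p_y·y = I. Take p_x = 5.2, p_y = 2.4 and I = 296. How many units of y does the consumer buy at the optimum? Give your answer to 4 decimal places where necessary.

MRS = MU_x/MU_y = (y/x)^(0.75). Set equal to p_x/p_y.
Solve for the ratio: y/x = [p_x/p_y]^(4/3).
Substitute y = (y/x)·x into the budget: x* = I/(p_x + p_y·(y/x)).
Numerically y/x = 2.803644, so x* = 296/(5.2 + 2.4·2.803644) = 24.814 and y* = 2.803644·24.814 = 69.5696.

y* = 69.5696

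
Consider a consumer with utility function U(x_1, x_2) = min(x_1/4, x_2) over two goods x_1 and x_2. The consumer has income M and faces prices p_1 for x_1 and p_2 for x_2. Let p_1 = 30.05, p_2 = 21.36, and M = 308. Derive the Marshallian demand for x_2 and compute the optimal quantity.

With perfect complements, no substitution: consume in ratio x_1:x_2 = 4:1.
Budget: p_1·x_1 + p_2·(1/4)·x_1 = M, so (4·p_1 + p_2)·x_1 = 4·M.
Demand: x_1*(p_1,p_2,M) = 4·M/(4·p_1 + p_2), x_2* = M/(4·p_1 + p_2).
Here 4·30.05 + 21.36 = 141.56, giving x_2* = 2.1758.

x_2* = 2.1758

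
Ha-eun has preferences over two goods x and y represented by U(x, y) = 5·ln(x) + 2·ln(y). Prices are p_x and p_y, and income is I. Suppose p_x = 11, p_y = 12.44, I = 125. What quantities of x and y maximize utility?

Tangency: MRS = (5/2)·y/x = p_x/p_y.
Rearranging, p_y·y = (2/5)·p_x·x. Substituting into the budget gives p_x·x·(1 + (2/5)) = I.
Demand: x*(p_x,p_y,I) = 5/7·I/p_x and y* = 2/7·I/p_y.
At p_x=11, p_y=12.44, I=125: x* = 5/7·125/11 = 8.1169, y* = 2.8709.

x* = 8.1169, y* = 2.8709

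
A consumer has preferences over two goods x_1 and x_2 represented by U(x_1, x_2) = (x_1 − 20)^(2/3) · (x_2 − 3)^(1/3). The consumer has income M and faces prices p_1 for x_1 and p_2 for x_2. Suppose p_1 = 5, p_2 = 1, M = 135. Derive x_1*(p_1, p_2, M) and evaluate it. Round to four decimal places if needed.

x_1* = 24.2667

Substituting into the budget: x_1* = 20 + 2/3·(M − 20·p_1 − 3·p_2)/p_1, and x_2* = 3 + 1/3·(…)/p_2.
Discretionary income = 135 − 20·5 − 3·1 = 32; x_1* = 20 + 2/3·32/5 = 24.2667.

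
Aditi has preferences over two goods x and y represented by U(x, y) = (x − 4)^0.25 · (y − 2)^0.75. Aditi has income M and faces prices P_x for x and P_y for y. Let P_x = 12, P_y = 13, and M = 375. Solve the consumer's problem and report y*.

y* = 19.3654

Discretionary income = 375 − 4·12 − 2·13 = 301; y* = 2 + 0.75·301/13 = 19.3654.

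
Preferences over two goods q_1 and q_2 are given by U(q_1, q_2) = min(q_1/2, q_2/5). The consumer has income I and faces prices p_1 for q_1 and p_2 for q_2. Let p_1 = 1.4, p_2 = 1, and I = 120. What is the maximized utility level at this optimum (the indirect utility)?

V = 15.3846

Leontief preferences: the optimum is at the kink where q_1/2 = q_2/5, i.e. q_2 = (5/2)·q_1.
Budget: p_1·q_1 + p_2·(5/2)·q_1 = I, so (2·p_1 + 5·p_2)·q_1 = 2·I.
Demand: q_1*(p_1,p_2,I) = 2·I/(2·p_1 + 5·p_2), q_2* = 5·I/(2·p_1 + 5·p_2).
Here 2·1.4 + 5·1 = 7.8, giving q_1* = 30.7692 and q_2* = 76.9231.
Utility at the optimum: U(30.7692, 76.9231) = 15.3846.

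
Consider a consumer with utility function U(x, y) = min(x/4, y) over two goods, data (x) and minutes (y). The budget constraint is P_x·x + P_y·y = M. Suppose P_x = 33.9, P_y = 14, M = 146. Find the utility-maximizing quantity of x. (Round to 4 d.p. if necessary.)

x* = 3.9037

Here 4·33.9 + 14 = 149.6, giving x* = 3.9037.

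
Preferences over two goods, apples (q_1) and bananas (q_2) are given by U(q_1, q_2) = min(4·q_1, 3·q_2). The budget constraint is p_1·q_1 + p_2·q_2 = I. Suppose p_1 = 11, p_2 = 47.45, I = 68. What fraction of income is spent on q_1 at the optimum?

share on q_1 = 0.1481

With perfect complements, no substitution: consume in ratio q_1:q_2 = 3:4.
Budget: p_1·q_1 + p_2·(4/3)·q_1 = I, so (3·p_1 + 4·p_2)·q_1 = 3·I.
Demand: q_1*(p_1,p_2,I) = 3·I/(3·p_1 + 4·p_2), q_2* = 4·I/(3·p_1 + 4·p_2).
Here 3·11 + 4·47.45 = 222.8, giving q_1* = 0.9156 and q_2* = 1.2208.
Expenditure on q_1: 11·0.9156 = 10.0718; share = 0.1481.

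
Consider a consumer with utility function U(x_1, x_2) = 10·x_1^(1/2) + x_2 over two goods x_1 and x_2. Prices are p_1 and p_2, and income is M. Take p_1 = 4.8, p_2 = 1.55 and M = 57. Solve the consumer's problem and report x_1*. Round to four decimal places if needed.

x_1* = 2.6069

Utility is quasi-linear in x_2; the FOC for x_1 is 5/√x_1 = p_1/p_2.
Thus x_1* = (5·p_2/p_1)² — independent of M — with the rest of income spent on x_2.
Plugging in: x_1* = (5·1.55/4.8)² = 2.6069.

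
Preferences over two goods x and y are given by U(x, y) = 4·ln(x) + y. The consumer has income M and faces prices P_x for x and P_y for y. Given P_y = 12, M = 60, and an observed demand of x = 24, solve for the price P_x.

P_x = 2

Set MRS = P_x/P_y: (4/x)/1 = P_x/P_y.
So x*(P_x,P_y) = 4·P_y/P_x, independent of income; and y* = (M − 4·P_y)/P_y.
Set x* = 24 in the demand function and solve for P_x: P_x = 2.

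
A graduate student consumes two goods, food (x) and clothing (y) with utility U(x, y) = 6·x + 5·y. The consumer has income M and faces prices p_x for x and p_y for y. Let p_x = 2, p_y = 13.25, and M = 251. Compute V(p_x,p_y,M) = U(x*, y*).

V = 753

Linear utility — the consumer picks whichever good has higher MU/price: 6/2 = 3 vs 5/13.25 = 0.3774.
x gives more utility per dollar, so spend all income on x: x* = M/p_x, y* = 0.
Numerically: x* = 125.5, y* = 0.
Utility at the optimum: U(125.5, 0) = 753.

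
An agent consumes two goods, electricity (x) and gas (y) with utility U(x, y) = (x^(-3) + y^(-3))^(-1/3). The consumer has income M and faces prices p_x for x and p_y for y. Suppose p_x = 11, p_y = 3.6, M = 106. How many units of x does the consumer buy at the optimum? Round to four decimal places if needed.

From the CES first-order condition, (y/x)^(4) = p_x/p_y.
Hence y/x = (p_x/p_y)^(1/(4)), i.e. raised to the 0.25 power.
Substitute y = (y/x)·x into the budget: x* = M/(p_x + p_y·(y/x)).
Numerically y/x = 1.322125, so x* = 106/(11 + 3.6·1.322125) = 6.726.

x* = 6.726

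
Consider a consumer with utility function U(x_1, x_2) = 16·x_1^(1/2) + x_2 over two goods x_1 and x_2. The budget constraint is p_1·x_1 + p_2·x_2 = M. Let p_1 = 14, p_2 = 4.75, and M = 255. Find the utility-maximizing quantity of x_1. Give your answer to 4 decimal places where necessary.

x_1* = 7.3673

Set MRS = p_1/p_2: 8·x_1^(−1/2) = p_1/p_2.
Thus x_1* = (8·p_2/p_1)² — independent of M — with the rest of income spent on x_2.
Plugging in: x_1* = (8·4.75/14)² = 7.3673.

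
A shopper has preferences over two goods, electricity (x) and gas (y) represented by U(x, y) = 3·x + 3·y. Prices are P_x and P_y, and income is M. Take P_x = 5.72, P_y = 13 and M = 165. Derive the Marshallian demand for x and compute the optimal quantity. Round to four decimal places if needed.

x* = 28.8462

Perfect substitutes: compare marginal utility per dollar. 3/P_x vs 3/P_y → 0.5245 vs 0.2308.
x gives more utility per dollar, so spend all income on x: x* = M/P_x, y* = 0.
Numerically: x* = 28.8462, y* = 0.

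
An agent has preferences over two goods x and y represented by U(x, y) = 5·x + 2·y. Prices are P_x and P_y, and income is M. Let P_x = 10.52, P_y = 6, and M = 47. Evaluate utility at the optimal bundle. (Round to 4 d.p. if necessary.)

V = 22.3384

x gives more utility per dollar, so spend all income on x: x* = M/P_x, y* = 0.
Numerically: x* = 4.4677, y* = 0.
Utility at the optimum: U(4.4677, 0) = 22.3384.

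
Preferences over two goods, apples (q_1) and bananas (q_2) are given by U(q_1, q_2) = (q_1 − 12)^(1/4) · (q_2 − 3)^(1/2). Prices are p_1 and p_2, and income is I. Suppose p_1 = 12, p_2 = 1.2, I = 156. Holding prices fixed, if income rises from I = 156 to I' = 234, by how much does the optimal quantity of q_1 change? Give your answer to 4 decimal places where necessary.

MRS = (1/2)·(q_2−3)/(q_1−12). Tangency with p_1/p_2 gives q_2−3 = 2·(p_1/p_2)·(q_1−12).
After buying the subsistence bundle (12, 3), a share 1/3 of the remaining income goes to q_1: q_1* = 12 + 1/3·(I − 12p_1 − 3p_2)/p_1.
Discretionary income = 156 − 12·12 − 3·1.2 = 8.4; q_1* = 12 + 1/3·8.4/12 = 12.2333.
At I' = 234: q_1* = 14.4. Change: 14.4 − 12.2333 = 2.1667.

Δq_1* = 2.1667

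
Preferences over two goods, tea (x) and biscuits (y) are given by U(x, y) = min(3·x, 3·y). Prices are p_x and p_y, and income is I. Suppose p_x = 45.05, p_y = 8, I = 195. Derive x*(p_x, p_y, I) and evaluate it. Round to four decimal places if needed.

x* = 3.6758

With perfect complements, no substitution: consume in ratio x:y = 3:3.
Budget: p_x·x + p_y·x = I, so (3·p_x + 3·p_y)·x = 3·I.
Demand: x*(p_x,p_y,I) = 3·I/(3·p_x + 3·p_y), y* = 3·I/(3·p_x + 3·p_y).
Here 3·45.05 + 3·8 = 159.15, giving x* = 3.6758.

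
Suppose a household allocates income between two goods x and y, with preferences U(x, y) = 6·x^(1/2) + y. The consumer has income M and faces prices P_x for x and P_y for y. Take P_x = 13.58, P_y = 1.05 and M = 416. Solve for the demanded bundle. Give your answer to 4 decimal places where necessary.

MU_x = 3/√x, MU_y = 1. Tangency: 3/√x = P_x/P_y.
Solve: √x = 3·P_y/P_x, so x*(P_x,P_y) = (3·P_y/P_x)², and y* = (M − P_x·x*)/P_y.
Plugging in: x* = (3·1.05/13.58)² = 0.0538, y* = 395.4946.

x* = 0.0538, y* = 395.4946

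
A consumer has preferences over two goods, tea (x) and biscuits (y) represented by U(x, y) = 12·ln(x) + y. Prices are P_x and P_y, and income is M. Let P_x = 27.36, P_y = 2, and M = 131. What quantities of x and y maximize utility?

MU_x = 12/x, MU_y = 1. Tangency: 12/x = P_x/P_y.
So x*(P_x,P_y) = 12·P_y/P_x, independent of income; and y* = (M − 12·P_y)/P_y.
At the given prices: x* = 12·2/27.36 = 0.8772, and y* = 53.5.

x* = 0.8772, y* = 53.5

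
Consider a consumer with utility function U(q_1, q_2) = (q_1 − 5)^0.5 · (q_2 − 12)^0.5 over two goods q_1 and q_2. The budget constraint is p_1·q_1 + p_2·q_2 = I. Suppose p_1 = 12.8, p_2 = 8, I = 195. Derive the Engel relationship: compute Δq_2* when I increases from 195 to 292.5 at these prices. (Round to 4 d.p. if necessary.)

Let q_1' = q_1−5, q_2' = q_2−12. MRS = q_2'/q_1' = p_1/p_2.
Substituting into the budget: q_1* = 5 + 0.5·(I − 5·p_1 − 12·p_2)/p_1, and q_2* = 12 + 0.5·(…)/p_2.
Discretionary income = 195 − 5·12.8 − 12·8 = 35; q_2* = 12 + 0.5·35/8 = 14.1875.
At I' = 292.5: q_2* = 20.2812. Change: 20.2812 − 14.1875 = 6.0938.

Δq_2* = 6.0938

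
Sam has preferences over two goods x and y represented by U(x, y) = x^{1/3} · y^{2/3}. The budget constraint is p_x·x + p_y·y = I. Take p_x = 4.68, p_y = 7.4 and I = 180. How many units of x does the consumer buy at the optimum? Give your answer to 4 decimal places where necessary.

MU_x/MU_y = (1/3·y)/(2/3·x); tangency sets this equal to p_x/p_y.
So 1/3·p_y·y = 2/3·p_x·x; combined with the budget, a share 1/3 of income goes to x.
Demand: x*(p_x,p_y,I) = 1/3·I/p_x and y* = 2/3·I/p_y.
At p_x=4.68, p_y=7.4, I=180: x* = 1/3·180/4.68 = 12.8205.

x* = 12.8205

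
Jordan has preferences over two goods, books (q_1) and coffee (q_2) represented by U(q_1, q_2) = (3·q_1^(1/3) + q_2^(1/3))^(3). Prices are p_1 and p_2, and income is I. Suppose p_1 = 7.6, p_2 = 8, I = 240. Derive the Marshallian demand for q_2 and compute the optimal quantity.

MU_q_1 ∝ 3·q_1^(-2/3), MU_q_2 ∝ q_2^(-2/3), so MRS = 3·(q_2/q_1)^(2/3) = p_1/p_2.
Hence q_2/q_1 = ((1/3)·p_1/p_2)^(1/(2/3)), i.e. raised to the 1.5 power.
Substitute q_2 = (q_2/q_1)·q_1 into the budget: q_1* = I/(p_1 + p_2·(q_2/q_1)).
Numerically q_2/q_1 = 0.178198, so q_1* = 240/(7.6 + 8·0.178198) = 26.5911 and q_2* = 0.178198·26.5911 = 4.7385.

q_2* = 4.7385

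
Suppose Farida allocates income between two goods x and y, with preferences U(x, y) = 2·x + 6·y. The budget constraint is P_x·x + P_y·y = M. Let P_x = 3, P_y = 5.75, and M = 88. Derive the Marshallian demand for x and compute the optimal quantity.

Perfect substitutes: compare marginal utility per dollar. 2/P_x vs 6/P_y → 0.6667 vs 1.0435.
y gives more utility per dollar, so spend all income on y: y* = M/P_y, x* = 0.
Numerically: x* = 0, y* = 15.3043.

x* = 0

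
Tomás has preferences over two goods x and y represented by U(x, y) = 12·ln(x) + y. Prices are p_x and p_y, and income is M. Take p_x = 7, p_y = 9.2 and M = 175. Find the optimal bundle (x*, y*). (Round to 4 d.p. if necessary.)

At the given prices: x* = 12·9.2/7 = 15.7714, and y* = 7.0217.

x* = 15.7714, y* = 7.0217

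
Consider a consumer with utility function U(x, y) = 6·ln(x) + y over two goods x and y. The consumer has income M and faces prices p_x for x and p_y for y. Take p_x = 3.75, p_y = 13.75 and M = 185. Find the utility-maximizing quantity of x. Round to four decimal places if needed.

x* = 22

MU_x = 6/x, MU_y = 1. Tangency: 6/x = p_x/p_y.
So x*(p_x,p_y) = 6·p_y/p_x, independent of income; and y* = (M − 6·p_y)/p_y.
At the given prices: x* = 6·13.75/3.75 = 22.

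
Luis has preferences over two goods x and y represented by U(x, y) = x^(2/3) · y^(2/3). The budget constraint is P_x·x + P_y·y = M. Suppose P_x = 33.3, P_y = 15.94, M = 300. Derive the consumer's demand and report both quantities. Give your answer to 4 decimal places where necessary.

x* = 4.5045, y* = 9.4103

MU_x/MU_y = (2/3·y)/(2/3·x); tangency sets this equal to P_x/P_y.
Rearranging, P_y·y = P_x·x. Substituting into the budget gives P_x·x·(1 + 1) = M.
Demand: x*(P_x,P_y,M) = 0.5·M/P_x and y* = 0.5·M/P_y.
At P_x=33.3, P_y=15.94, M=300: x* = 0.5·300/33.3 = 4.5045, y* = 9.4103.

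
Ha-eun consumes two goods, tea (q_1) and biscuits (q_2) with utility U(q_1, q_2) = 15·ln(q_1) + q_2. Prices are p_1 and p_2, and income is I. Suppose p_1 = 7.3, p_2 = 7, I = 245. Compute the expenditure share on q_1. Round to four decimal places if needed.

share on q_1 = 0.4286

MU_q_1 = 15/q_1, MU_q_2 = 1. Tangency: 15/q_1 = p_1/p_2.
So q_1*(p_1,p_2) = 15·p_2/p_1, independent of income; and q_2* = (I − 15·p_2)/p_2.
At the given prices: q_1* = 15·7/7.3 = 14.3836, and q_2* = 20.
Expenditure on q_1: 7.3·14.3836 = 105; share = 0.4286.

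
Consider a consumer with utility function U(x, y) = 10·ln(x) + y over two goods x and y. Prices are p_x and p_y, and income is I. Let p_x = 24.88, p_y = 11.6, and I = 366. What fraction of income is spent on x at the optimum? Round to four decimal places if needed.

share on x = 0.3169

So x*(p_x,p_y) = 10·p_y/p_x, independent of income; and y* = (I − 10·p_y)/p_y.
At the given prices: x* = 10·11.6/24.88 = 4.6624, and y* = 21.5517.
Expenditure on x: 24.88·4.6624 = 116; share = 0.3169.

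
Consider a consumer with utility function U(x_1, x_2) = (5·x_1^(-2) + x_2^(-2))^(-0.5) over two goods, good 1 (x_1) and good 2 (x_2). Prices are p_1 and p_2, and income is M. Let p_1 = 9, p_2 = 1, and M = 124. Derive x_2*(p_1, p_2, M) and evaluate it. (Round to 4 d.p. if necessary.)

MU_x_1 ∝ 5·x_1^(-3), MU_x_2 ∝ x_2^(-3), so MRS = 5·(x_2/x_1)^(3) = p_1/p_2.
Solve for the ratio: x_2/x_1 = [(1/5)·p_1/p_2]^(1/3).
With the ratio pinned down, the budget gives x_1* = M/(p_1 + p_2·(x_2/x_1)) and x_2* = (x_2/x_1)·x_1*.
Numerically x_2/x_1 = 1.21644, so x_1* = 124/(9 + 1·1.21644) = 12.1373 and x_2* = 1.21644·12.1373 = 14.7643.

x_2* = 14.7643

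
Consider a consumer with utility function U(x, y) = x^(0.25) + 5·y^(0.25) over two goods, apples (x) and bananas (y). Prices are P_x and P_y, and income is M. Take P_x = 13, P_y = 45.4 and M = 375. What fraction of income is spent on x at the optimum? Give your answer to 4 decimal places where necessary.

With the ratio pinned down, the budget gives x* = M/(P_x + P_y·(y/x)) and y* = (y/x)·x*.
Numerically y/x = 1.613652, so x* = 375/(13 + 45.4·1.613652) = 4.3473 and y* = 1.613652·4.3473 = 7.0151.
Expenditure on x: 13·4.3473 = 56.5153; share = 0.1507.

share on x = 0.1507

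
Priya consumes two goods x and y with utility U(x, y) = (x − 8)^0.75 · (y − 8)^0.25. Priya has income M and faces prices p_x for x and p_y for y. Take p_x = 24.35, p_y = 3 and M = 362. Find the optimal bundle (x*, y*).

This is Cobb-Douglas in (x−8, y−8): tangency gives 0.75·p_y·(y−8) = 0.25·p_x·(x−8).
Substituting into the budget: x* = 8 + 0.75·(M − 8·p_x − 8·p_y)/p_x, and y* = 8 + 0.25·(…)/p_y.
Discretionary income = 362 − 8·24.35 − 8·3 = 143.2; x* = 8 + 0.75·143.2/24.35 = 12.4107; y* = 8 + 0.25·143.2/3 = 19.9333.

x* = 12.4107, y* = 19.9333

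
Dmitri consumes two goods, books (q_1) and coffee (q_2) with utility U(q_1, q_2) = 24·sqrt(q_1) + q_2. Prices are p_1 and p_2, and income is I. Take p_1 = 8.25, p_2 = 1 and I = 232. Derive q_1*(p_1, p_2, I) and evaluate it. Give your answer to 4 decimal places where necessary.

q_1* = 2.1157

Set MRS = p_1/p_2: 12·q_1^(−1/2) = p_1/p_2.
Solve: √q_1 = 12·p_2/p_1, so q_1*(p_1,p_2) = (12·p_2/p_1)², and q_2* = (I − p_1·q_1*)/p_2.
Plugging in: q_1* = (12·1/8.25)² = 2.1157.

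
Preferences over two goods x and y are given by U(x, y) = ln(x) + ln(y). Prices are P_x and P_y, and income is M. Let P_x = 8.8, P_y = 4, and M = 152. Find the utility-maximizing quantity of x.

The MRS is y/x. Set MRS = P_x/P_y.
So P_y·y = P_x·x; combined with the budget, a share 0.5 of income goes to x.
Demand: x*(P_x,P_y,M) = 0.5·M/P_x and y* = 0.5·M/P_y.
At P_x=8.8, P_y=4, M=152: x* = 0.5·152/8.8 = 8.6364.

x* = 8.6364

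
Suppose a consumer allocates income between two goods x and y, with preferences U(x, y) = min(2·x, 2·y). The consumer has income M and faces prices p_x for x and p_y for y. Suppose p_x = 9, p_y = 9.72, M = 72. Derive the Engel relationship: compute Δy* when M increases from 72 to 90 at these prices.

Δy* = 0.9615

Leontief preferences: the optimum is at the kink where x/2 = y/2, i.e. y = x.
Budget: p_x·x + p_y·x = M, so (2·p_x + 2·p_y)·x = 2·M.
Demand: x*(p_x,p_y,M) = 2·M/(2·p_x + 2·p_y), y* = 2·M/(2·p_x + 2·p_y).
Here 2·9 + 2·9.72 = 37.44, giving y* = 3.8462.
At M' = 90: y* = 4.8077. Change: 4.8077 − 3.8462 = 0.9615.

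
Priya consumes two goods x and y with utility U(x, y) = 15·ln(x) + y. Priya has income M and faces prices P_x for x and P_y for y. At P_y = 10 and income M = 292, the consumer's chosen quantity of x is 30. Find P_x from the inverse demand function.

P_x = 5

Set MRS = P_x/P_y: (15/x)/1 = P_x/P_y.
So x*(P_x,P_y) = 15·P_y/P_x, independent of income; and y* = (M − 15·P_y)/P_y.
Set x* = 30 in the demand function and solve for P_x: P_x = 5.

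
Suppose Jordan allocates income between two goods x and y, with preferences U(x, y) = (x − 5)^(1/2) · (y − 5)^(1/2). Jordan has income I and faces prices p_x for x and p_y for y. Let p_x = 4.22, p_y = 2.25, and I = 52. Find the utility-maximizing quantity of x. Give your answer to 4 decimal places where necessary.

Let x' = x−5, y' = y−5. MRS = y'/x' = p_x/p_y.
Substituting into the budget: x* = 5 + 0.5·(I − 5·p_x − 5·p_y)/p_x, and y* = 5 + 0.5·(…)/p_y.
Discretionary income = 52 − 5·4.22 − 5·2.25 = 19.65; x* = 5 + 0.5·19.65/4.22 = 7.3282.

x* = 7.3282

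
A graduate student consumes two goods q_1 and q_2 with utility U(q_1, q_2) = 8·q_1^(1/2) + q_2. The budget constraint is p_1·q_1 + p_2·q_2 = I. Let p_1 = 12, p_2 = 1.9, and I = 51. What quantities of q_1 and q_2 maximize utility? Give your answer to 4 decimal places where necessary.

Utility is quasi-linear in q_2; the FOC for q_1 is 4/√q_1 = p_1/p_2.
Thus q_1* = (4·p_2/p_1)² — independent of I — with the rest of income spent on q_2.
Plugging in: q_1* = (4·1.9/12)² = 0.4011, q_2* = 24.3088.

q_1* = 0.4011, q_2* = 24.3088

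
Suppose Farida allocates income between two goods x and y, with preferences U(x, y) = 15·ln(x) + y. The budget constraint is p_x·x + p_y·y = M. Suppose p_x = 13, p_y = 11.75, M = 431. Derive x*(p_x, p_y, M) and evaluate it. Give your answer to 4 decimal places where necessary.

MU_x = 15/x, MU_y = 1. Tangency: 15/x = p_x/p_y.
So x*(p_x,p_y) = 15·p_y/p_x, independent of income; and y* = (M − 15·p_y)/p_y.
At the given prices: x* = 15·11.75/13 = 13.5577.

x* = 13.5577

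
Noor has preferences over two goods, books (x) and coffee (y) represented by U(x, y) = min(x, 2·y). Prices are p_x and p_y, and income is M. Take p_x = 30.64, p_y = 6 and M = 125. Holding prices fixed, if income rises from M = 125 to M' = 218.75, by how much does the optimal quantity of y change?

Here 2·30.64 + 6 = 67.28, giving y* = 1.8579.
At M' = 218.75: y* = 3.2513. Change: 3.2513 − 1.8579 = 1.3934.

Δy* = 1.3934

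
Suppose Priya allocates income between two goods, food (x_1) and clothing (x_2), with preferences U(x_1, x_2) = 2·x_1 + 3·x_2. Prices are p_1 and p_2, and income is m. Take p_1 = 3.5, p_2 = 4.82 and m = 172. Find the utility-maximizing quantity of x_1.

x_1* = 0

Linear utility — the consumer picks whichever good has higher MU/price: 2/3.5 = 0.5714 vs 3/4.82 = 0.6224.
x_2 gives more utility per dollar, so spend all income on x_2: x_2* = m/p_2, x_1* = 0.
Numerically: x_1* = 0, x_2* = 35.6846.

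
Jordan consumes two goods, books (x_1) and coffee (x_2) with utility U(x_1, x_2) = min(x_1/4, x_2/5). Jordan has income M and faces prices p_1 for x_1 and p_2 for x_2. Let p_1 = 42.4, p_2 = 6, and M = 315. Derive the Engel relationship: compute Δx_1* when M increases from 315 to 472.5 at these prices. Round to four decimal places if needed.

Δx_1* = 3.1563

Leontief preferences: the optimum is at the kink where x_1/4 = x_2/5, i.e. x_2 = (5/4)·x_1.
Budget: p_1·x_1 + p_2·(5/4)·x_1 = M, so (4·p_1 + 5·p_2)·x_1 = 4·M.
Demand: x_1*(p_1,p_2,M) = 4·M/(4·p_1 + 5·p_2), x_2* = 5·M/(4·p_1 + 5·p_2).
Here 4·42.4 + 5·6 = 199.6, giving x_1* = 6.3126.
At M' = 472.5: x_1* = 9.4689. Change: 9.4689 − 6.3126 = 3.1563.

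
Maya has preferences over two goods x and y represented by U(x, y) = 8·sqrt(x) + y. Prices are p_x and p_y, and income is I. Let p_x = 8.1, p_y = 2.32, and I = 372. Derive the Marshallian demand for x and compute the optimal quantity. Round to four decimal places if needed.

x* = 1.3126

Utility is quasi-linear in y; the FOC for x is 4/√x = p_x/p_y.
Thus x* = (4·p_y/p_x)² — independent of I — with the rest of income spent on y.
Plugging in: x* = (4·2.32/8.1)² = 1.3126.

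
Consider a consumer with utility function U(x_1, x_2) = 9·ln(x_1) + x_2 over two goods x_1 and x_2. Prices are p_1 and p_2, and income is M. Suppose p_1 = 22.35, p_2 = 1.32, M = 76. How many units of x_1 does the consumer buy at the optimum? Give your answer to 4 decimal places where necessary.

x_1* = 0.5315

Set MRS = p_1/p_2: (9/x_1)/1 = p_1/p_2.
So x_1*(p_1,p_2) = 9·p_2/p_1, independent of income; and x_2* = (M − 9·p_2)/p_2.
At the given prices: x_1* = 9·1.32/22.35 = 0.5315.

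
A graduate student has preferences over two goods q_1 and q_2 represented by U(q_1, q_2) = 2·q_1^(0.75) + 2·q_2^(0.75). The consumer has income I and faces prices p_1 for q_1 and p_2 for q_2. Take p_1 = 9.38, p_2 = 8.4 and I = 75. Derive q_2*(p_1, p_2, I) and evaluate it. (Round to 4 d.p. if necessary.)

MRS = MU_q_1/MU_q_2 = (q_2/q_1)^(0.25). Set equal to p_1/p_2.
Solve for the ratio: q_2/q_1 = [p_1/p_2]^(4).
With the ratio pinned down, the budget gives q_1* = I/(p_1 + p_2·(q_2/q_1)) and q_2* = (q_2/q_1)·q_1*.
Numerically q_2/q_1 = 1.55487, so q_1* = 75/(9.38 + 8.4·1.55487) = 3.3421 and q_2* = 1.55487·3.3421 = 5.1965.

q_2* = 5.1965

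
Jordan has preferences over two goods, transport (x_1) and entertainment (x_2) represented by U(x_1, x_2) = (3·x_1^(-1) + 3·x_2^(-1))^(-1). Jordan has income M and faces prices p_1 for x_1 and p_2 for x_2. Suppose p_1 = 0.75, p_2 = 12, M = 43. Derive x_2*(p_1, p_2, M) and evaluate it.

x_2* = 2.8667

From the CES first-order condition, (x_2/x_1)^(2) = p_1/p_2.
Hence x_2/x_1 = (p_1/p_2)^(1/(2)), i.e. raised to the 0.5 power.
Substitute x_2 = (x_2/x_1)·x_1 into the budget: x_1* = M/(p_1 + p_2·(x_2/x_1)).
Numerically x_2/x_1 = 0.25, so x_1* = 43/(0.75 + 12·0.25) = 11.4667 and x_2* = 0.25·11.4667 = 2.8667.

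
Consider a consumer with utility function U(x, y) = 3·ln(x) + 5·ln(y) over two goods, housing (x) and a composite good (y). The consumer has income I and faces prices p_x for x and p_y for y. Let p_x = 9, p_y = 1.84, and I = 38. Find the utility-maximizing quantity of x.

MU_x/MU_y = (3·y)/(5·x); tangency sets this equal to p_x/p_y.
Rearranging, p_y·y = (5/3)·p_x·x. Substituting into the budget gives p_x·x·(1 + (5/3)) = I.
Demand: x*(p_x,p_y,I) = 0.375·I/p_x and y* = 0.625·I/p_y.
At p_x=9, p_y=1.84, I=38: x* = 0.375·38/9 = 1.5833.

x* = 1.5833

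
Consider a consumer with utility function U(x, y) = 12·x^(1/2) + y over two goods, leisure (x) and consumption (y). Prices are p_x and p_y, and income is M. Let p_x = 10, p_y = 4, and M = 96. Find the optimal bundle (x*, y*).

Utility is quasi-linear in y; the FOC for x is 6/√x = p_x/p_y.
Thus x* = (6·p_y/p_x)² — independent of M — with the rest of income spent on y.
Plugging in: x* = (6·4/10)² = 5.76, y* = 9.6.

x* = 5.76, y* = 9.6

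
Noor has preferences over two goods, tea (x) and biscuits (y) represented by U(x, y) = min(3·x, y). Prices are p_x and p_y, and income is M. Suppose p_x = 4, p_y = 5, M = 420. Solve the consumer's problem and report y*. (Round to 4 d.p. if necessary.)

Demand: x*(p_x,p_y,M) = M/(p_x + 3·p_y), y* = 3·M/(p_x + 3·p_y).
Here 4 + 3·5 = 19, giving y* = 66.3158.

y* = 66.3158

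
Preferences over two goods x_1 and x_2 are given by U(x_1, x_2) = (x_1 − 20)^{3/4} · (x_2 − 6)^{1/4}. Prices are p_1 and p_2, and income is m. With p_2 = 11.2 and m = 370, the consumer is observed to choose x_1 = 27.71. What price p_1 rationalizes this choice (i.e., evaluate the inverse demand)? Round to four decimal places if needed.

MRS = 3·(x_2−6)/(x_1−20). Tangency with p_1/p_2 gives x_2−6 = (1/3)·(p_1/p_2)·(x_1−20).
After buying the subsistence bundle (20, 6), a share 0.75 of the remaining income goes to x_1: x_1* = 20 + 0.75·(m − 20p_1 − 6p_2)/p_1.
Set x_1* = 27.71 in the demand function and solve for p_1: p_1 = 10.

p_1 = 10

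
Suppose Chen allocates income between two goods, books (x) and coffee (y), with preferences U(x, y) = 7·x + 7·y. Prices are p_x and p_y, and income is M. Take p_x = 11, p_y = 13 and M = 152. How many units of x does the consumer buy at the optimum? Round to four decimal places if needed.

Perfect substitutes: compare marginal utility per dollar. 7/p_x vs 7/p_y → 0.6364 vs 0.5385.
x gives more utility per dollar, so spend all income on x: x* = M/p_x, y* = 0.
Numerically: x* = 13.8182, y* = 0.

x* = 13.8182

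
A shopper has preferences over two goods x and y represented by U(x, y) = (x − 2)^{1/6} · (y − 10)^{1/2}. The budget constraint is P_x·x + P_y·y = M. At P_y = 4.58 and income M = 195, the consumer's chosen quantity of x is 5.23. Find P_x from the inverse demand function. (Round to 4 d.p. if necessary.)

This is Cobb-Douglas in (x−2, y−10): tangency gives 1/6·P_y·(y−10) = 0.5·P_x·(x−2).
Substituting into the budget: x* = 2 + 0.25·(M − 2·P_x − 10·P_y)/P_x, and y* = 10 + 0.75·(…)/P_y.
Set x* = 5.23 in the demand function and solve for P_x: P_x = 10.

P_x = 10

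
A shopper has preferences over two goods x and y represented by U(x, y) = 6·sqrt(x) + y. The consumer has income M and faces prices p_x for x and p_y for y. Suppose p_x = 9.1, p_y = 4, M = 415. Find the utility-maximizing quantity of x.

Set MRS = p_x/p_y: 3·x^(−1/2) = p_x/p_y.
Thus x* = (3·p_y/p_x)² — independent of M — with the rest of income spent on y.
Plugging in: x* = (3·4/9.1)² = 1.7389.

x* = 1.7389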